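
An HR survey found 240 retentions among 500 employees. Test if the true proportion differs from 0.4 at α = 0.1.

p̂ = 0.48, p₀ = 0.4. z = (p̂ - p₀)/√(p₀(1-p₀)/n) = 3.651. Critical: ±1.645. Reject H₀.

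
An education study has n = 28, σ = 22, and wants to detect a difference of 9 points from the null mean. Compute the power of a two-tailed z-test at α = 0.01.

SE = σ/√n = 22/√28 = 4.158. Non-centrality λ = d/SE = 9/4.158 = 2.165. Power ≈ Φ(λ - z_{α/2}) = Φ(2.165 - 2.576) = Φ(-0.411) = 0.34.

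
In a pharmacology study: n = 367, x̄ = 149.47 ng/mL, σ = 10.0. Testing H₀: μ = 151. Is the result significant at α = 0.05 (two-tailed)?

z = (149.47 - 151)/(10.0/√367) = -2.931. Since |z| > 1.96, significant at α = 0.05.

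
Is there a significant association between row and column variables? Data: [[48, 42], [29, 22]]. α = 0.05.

χ² = 0.164. df = 1, critical = 3.841. Fail to reject H₀. No evidence of dependence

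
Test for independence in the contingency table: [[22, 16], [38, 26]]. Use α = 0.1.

χ² = 0.022. df = 1, critical = 2.706. Fail to reject H₀. No evidence of dependence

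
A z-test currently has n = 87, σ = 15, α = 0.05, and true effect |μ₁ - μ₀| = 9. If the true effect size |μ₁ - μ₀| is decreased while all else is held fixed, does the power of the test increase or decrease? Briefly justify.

Power decreases: a smaller true effect decreases the non-centrality λ = |μ₁ - μ₀|/(σ/√n).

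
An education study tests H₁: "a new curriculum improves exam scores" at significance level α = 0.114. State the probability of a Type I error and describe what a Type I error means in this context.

P(Type I error) = α = 0.114. A Type I error is rejecting H₀ when H₀ is actually true (false positive) — here, concluding that a new curriculum improves exam scores when in fact this is not the case. Consequence: adopting a curriculum that gives no real benefit — disruption for nothing.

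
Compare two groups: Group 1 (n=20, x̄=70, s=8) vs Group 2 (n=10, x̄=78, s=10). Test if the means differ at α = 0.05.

Pooled sp = 8.69. t = -2.376, df = 28. Critical t = ±2.048. Reject H₀.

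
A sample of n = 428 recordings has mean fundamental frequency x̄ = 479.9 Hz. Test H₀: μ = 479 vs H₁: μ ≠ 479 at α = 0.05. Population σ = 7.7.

z = (x̄ - μ₀)/(σ/√n) = (479.9 - 479)/(7.7/√428) = 2.418. Critical value: ±1.96. Since |2.418| > 1.96, Reject H₀.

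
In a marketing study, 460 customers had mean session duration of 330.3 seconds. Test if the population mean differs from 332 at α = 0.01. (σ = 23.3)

z = (x̄ - μ₀)/(σ/√n) = (330.3 - 332)/(23.3/√460) = -1.565. Critical value: ±2.576. Since |-1.565| ≤ 2.576, Fail to reject H₀.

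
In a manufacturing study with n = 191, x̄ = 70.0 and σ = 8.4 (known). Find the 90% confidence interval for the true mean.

CI = x̄ ± z*(σ/√n) = 70.0 ± 1.645(8.4/√191) = 70.0 ± 1.0 = (69.0, 71.0)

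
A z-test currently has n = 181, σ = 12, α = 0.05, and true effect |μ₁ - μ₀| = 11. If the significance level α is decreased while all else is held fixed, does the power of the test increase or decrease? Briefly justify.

Power decreases: a smaller α raises the critical value, so less of the H₁ sampling distribution falls in the rejection region.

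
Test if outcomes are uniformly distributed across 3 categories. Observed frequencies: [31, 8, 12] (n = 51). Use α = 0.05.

Expected = 17 each. χ² = Σ(O-E)²/E = 17.765. df = 2, critical value = 5.991. Reject H₀.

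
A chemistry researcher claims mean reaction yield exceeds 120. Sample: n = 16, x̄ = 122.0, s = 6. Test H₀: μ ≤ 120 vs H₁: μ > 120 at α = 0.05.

t = (122.0 - 120)/(6/√16) = 1.333, df = 15. Critical t = 1.753. Fail to reject H₀.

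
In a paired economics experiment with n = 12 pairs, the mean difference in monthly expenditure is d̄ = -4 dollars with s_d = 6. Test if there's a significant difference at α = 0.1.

t = d̄/(s_d/√n) = -4/(6/√12) = -2.309. df = 11, critical t = ±1.796. Reject H₀.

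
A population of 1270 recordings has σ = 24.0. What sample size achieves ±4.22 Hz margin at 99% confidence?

Without FPC: n₀ = (2.576×24.0/4.22)² = 214.629. With FPC: n = n₀N/(n₀+N-1) = 183.7 → n = 184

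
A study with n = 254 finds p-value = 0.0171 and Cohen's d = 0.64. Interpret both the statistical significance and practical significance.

Statistically significant (p = 0.0171 < 0.05). Cohen's d = 0.64 indicates a medium effect size. Both statistical and practical significance should be considered.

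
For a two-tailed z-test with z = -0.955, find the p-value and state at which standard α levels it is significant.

p = 2·P(Z > |-0.955|) = 2·(1 - Φ(0.955)) ≈ 0.3396. Not significant at any standard level.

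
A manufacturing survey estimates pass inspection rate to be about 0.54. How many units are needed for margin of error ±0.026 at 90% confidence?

n = z²p(1-p)/E² = 1.645²×0.54×0.46/0.026² = 994.3 → n = 995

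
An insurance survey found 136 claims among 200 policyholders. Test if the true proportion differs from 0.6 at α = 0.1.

p̂ = 0.68, p₀ = 0.6. z = (p̂ - p₀)/√(p₀(1-p₀)/n) = 2.309. Critical: ±1.645. Reject H₀.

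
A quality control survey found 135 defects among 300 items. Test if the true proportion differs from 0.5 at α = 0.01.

p̂ = 0.45, p₀ = 0.5. z = (p̂ - p₀)/√(p₀(1-p₀)/n) = -1.732. Critical: ±2.576. Fail to reject H₀.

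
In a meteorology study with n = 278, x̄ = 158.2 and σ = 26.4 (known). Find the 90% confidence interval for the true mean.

CI = x̄ ± z*(σ/√n) = 158.2 ± 1.645(26.4/√278) = 158.2 ± 2.6 = (155.6, 160.8)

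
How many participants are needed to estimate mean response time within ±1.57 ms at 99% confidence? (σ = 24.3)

n = (z*σ/E)² = (2.576×24.3/1.57)² = 1589.7 → n = 1590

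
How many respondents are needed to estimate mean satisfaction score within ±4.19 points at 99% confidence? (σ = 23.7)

n = (z*σ/E)² = (2.576×23.7/4.19)² = 212.3 → n = 213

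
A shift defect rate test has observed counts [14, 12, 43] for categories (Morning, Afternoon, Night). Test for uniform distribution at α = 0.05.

Expected = 23 each. χ² = Σ(O-E)²/E = 26.174. df = 2, critical value = 5.991. Reject H₀.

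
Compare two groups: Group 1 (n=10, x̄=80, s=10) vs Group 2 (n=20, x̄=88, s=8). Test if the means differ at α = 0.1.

Pooled sp = 8.69. t = -2.376, df = 28. Critical t = ±1.701. Reject H₀.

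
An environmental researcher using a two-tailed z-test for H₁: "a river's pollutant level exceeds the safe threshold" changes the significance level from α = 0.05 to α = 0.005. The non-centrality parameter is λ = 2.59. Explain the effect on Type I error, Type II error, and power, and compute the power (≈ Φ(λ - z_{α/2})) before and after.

Decreasing α from 0.05 to 0.005:
• Type I error rate decreases (α is the Type I rate by definition).
• Critical value moves from z_{α/2} = 1.96 to 2.807, so power = Φ(λ - z_{α/2}) goes from Φ(2.59 - 1.96) = 0.736 to Φ(2.59 - 2.807) = 0.414.
• Type II error rate β = 1 - power therefore increases (0.264 → 0.586).
Appropriate when false positives are costly — here, shutting down a compliant factory unnecessarily.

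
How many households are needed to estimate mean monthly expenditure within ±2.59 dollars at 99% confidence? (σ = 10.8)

n = (z*σ/E)² = (2.576×10.8/2.59)² = 115.4 → n = 116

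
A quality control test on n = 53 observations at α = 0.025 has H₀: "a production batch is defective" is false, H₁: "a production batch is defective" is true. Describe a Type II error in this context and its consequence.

Type II error: failing to reject H₀ when it is false — concluding that a production batch is defective is not supported when in fact it is. Consequence: shipping a defective batch — faulty products reach customers.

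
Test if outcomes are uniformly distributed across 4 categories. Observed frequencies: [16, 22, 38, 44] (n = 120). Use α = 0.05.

Expected = 30 each. χ² = Σ(O-E)²/E = 17.333. df = 3, critical value = 7.815. Reject H₀.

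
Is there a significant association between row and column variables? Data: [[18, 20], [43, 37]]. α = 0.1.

χ² = 0.42. df = 1, critical = 2.706. Fail to reject H₀. No evidence of dependence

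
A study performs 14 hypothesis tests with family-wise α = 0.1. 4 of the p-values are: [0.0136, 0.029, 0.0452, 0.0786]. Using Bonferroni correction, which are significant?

Bonferroni α = 0.1/14 = 0.00714. None of the given p-values are significant.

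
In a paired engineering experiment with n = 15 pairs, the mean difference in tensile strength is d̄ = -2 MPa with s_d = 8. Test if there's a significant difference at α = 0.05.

t = d̄/(s_d/√n) = -2/(8/√15) = -0.968. df = 14, critical t = ±2.145. Fail to reject H₀.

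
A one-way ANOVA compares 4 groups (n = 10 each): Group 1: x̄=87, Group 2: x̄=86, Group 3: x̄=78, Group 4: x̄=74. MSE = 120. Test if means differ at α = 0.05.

Grand mean = 81.25. SS_between = 1187.5, MS_between = 395.83. F = 3.299, F_crit ≈ 2.866. Reject H₀.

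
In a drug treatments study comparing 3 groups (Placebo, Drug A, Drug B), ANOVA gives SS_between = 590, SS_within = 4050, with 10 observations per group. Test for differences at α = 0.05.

df_between = 2, df_within = 27. F = MS_between/MS_within = 295.0/150.0 = 1.967. F_crit ≈ 3.354. Fail to reject H₀.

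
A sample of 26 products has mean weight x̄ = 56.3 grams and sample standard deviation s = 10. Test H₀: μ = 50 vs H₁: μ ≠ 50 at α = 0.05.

t = (x̄ - μ₀)/(s/√n) = (56.3 - 50)/(10/√26) = 3.212. df = 25, critical t = ±2.06. Reject H₀.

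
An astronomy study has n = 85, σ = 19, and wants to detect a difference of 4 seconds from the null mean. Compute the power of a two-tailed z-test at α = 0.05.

SE = σ/√n = 19/√85 = 2.061. Non-centrality λ = d/SE = 4/2.061 = 1.941. Power ≈ Φ(λ - z_{α/2}) = Φ(1.941 - 1.96) = Φ(-0.019) = 0.492.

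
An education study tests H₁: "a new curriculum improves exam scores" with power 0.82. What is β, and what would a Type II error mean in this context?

β = 1 - power = 1 - 0.82 = 0.18. A Type II error is failing to reject H₀ when H₀ is false (false negative) — here, failing to conclude that a new curriculum improves exam scores when in fact it is true. Consequence: keeping the old curriculum when the new one would have helped students.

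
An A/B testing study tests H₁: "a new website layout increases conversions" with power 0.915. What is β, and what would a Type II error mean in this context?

β = 1 - power = 1 - 0.915 = 0.085. A Type II error is failing to reject H₀ when H₀ is false (false negative) — here, failing to conclude that a new website layout increases conversions when in fact it is true. Consequence: discarding a layout that would have improved conversions — lost revenue.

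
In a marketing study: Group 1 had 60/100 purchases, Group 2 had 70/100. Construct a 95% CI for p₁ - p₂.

p̂₁ = 0.6, p̂₂ = 0.7. Difference = -0.1. CI = (-0.231, 0.031)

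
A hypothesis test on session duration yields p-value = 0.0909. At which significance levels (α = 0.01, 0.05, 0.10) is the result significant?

p = 0.0909. Significant at: α = 0.1.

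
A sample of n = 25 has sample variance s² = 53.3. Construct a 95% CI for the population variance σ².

df = 24. χ²_{0.025} = 39.364, χ²_{0.975} = 12.401. CI for σ² = ((n-1)s²/χ²_{α/2}, (n-1)s²/χ²_{1-α/2}) = (24·53.3/39.364, 24·53.3/12.401) = (32.5, 103.15)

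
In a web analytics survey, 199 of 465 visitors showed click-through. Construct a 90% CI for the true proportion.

p̂ = 0.428. CI = p̂ ± z*√(p̂(1-p̂)/n) = (0.39, 0.466)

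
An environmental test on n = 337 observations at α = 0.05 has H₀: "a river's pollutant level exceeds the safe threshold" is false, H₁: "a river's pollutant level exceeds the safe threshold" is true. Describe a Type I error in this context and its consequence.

Type I error: rejecting H₀ when it is true — concluding that a river's pollutant level exceeds the safe threshold when in fact it is not. Consequence: shutting down a compliant factory unnecessarily.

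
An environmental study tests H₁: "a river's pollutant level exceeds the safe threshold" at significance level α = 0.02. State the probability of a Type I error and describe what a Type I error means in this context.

P(Type I error) = α = 0.02. A Type I error is rejecting H₀ when H₀ is actually true (false positive) — here, concluding that a river's pollutant level exceeds the safe threshold when in fact this is not the case. Consequence: shutting down a compliant factory unnecessarily.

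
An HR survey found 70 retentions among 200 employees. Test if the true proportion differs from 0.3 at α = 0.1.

p̂ = 0.35, p₀ = 0.3. z = (p̂ - p₀)/√(p₀(1-p₀)/n) = 1.543. Critical: ±1.645. Fail to reject H₀.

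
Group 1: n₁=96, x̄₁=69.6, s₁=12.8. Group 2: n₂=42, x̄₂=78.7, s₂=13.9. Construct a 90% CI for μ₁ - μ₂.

Difference = -9.1. SE = √(12.8²/96 + 13.9²/42) = 2.511. CI = (-13.23, -4.97)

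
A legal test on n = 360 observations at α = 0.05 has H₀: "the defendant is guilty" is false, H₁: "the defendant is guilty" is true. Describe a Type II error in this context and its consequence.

Type II error: failing to reject H₀ when it is false — concluding that the defendant is guilty is not supported when in fact it is. Consequence: acquitting a guilty person.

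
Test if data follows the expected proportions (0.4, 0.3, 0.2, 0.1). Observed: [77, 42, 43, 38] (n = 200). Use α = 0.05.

Expected: [80.0, 60.0, 40.0, 20.0]. χ² = 21.938. df = 3, critical = 7.815. Reject H₀.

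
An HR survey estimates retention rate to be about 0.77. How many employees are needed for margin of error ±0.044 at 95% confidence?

n = z²p(1-p)/E² = 1.96²×0.77×0.23/0.044² = 351.4 → n = 352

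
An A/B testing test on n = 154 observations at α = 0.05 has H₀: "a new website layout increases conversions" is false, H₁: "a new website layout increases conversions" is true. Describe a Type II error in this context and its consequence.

Type II error: failing to reject H₀ when it is false — concluding that a new website layout increases conversions is not supported when in fact it is. Consequence: discarding a layout that would have improved conversions — lost revenue.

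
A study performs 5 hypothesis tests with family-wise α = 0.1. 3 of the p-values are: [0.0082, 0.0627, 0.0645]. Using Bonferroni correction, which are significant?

Bonferroni α = 0.1/5 = 0.02. Significant p-values: [0.0082]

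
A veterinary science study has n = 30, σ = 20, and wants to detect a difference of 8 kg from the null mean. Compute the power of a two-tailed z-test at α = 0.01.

SE = σ/√n = 20/√30 = 3.651. Non-centrality λ = d/SE = 8/3.651 = 2.191. Power ≈ Φ(λ - z_{α/2}) = Φ(2.191 - 2.576) = Φ(-0.385) = 0.35.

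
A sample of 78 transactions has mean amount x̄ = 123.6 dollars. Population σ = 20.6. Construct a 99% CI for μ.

CI = x̄ ± z*(σ/√n) = 123.6 ± 2.576(20.6/√78) = 123.6 ± 6.01 = (117.59, 129.61)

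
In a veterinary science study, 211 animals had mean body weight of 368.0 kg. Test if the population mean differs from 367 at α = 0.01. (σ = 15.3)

z = (x̄ - μ₀)/(σ/√n) = (368.0 - 367)/(15.3/√211) = 0.949. Critical value: ±2.576. Since |0.949| ≤ 2.576, Fail to reject H₀.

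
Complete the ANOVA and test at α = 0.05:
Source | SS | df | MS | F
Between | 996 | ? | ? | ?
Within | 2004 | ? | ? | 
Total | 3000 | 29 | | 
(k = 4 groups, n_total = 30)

df_between = 3, df_within = 26. MS_between = 332.0, MS_within = 77.08. F = 4.307, F_crit ≈ 2.975. Reject H₀.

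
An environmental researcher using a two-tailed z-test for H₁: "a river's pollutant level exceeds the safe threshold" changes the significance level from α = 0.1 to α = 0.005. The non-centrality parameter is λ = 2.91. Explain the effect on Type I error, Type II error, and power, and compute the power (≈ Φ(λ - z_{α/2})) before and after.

Decreasing α from 0.1 to 0.005:
• Type I error rate decreases (α is the Type I rate by definition).
• Critical value moves from z_{α/2} = 1.645 to 2.807, so power = Φ(λ - z_{α/2}) goes from Φ(2.91 - 1.645) = 0.897 to Φ(2.91 - 2.807) = 0.541.
• Type II error rate β = 1 - power therefore increases (0.103 → 0.459).
Appropriate when false positives are costly — here, shutting down a compliant factory unnecessarily.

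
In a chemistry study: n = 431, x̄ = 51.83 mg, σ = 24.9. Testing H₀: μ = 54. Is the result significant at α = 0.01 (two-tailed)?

z = (51.83 - 54)/(24.9/√431) = -1.809. Since |z| ≤ 2.576, not significant at α = 0.01.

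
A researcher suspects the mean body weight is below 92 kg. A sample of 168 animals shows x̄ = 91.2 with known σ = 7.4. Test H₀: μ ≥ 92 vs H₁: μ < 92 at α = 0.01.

z = -1.401. Critical value: -2.33. Fail to reject H₀.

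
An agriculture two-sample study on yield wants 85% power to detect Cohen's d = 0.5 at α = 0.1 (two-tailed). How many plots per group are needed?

z_{α/2} = 1.645, z_β = Φ⁻¹(0.85) = 1.036. For medium effect (d = 0.5): n per group = 2(z_{α/2} + z_β)²/d² = 2(1.645 + 1.036)²/0.5² = 57.5 → 58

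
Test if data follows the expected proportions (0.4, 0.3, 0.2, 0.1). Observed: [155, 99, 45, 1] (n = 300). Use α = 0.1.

Expected: [120.0, 90.0, 60.0, 30.0]. χ² = 42.892. df = 3, critical = 6.251. Reject H₀.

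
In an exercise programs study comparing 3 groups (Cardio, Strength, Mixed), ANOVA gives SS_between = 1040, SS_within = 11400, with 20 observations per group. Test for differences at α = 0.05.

df_between = 2, df_within = 57. F = MS_between/MS_within = 520.0/200.0 = 2.6. F_crit ≈ 3.159. Fail to reject H₀.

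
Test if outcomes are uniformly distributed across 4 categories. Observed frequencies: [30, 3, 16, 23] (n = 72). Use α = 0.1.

Expected = 18 each. χ² = Σ(O-E)²/E = 22.111. df = 3, critical value = 6.251. Reject H₀.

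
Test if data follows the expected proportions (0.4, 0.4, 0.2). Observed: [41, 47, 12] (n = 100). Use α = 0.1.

Expected: [40.0, 40.0, 20.0]. χ² = 4.45. df = 2, critical = 4.605. Fail to reject H₀.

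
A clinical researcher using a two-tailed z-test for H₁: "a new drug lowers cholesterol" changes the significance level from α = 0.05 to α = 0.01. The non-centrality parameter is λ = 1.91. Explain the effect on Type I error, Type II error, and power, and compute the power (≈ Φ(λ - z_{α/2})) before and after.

Decreasing α from 0.05 to 0.01:
• Type I error rate decreases (α is the Type I rate by definition).
• Critical value moves from z_{α/2} = 1.96 to 2.576, so power = Φ(λ - z_{α/2}) goes from Φ(1.91 - 1.96) = 0.48 to Φ(1.91 - 2.576) = 0.253.
• Type II error rate β = 1 - power therefore increases (0.52 → 0.747).
Appropriate when false positives are costly — here, approving an ineffective drug — patients take a useless medication and may skip effective alternatives.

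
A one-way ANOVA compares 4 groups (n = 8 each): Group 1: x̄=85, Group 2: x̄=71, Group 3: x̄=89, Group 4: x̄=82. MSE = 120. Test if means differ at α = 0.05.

Grand mean = 81.75. SS_between = 1430.0, MS_between = 476.67. F = 3.972, F_crit ≈ 2.947. Reject H₀.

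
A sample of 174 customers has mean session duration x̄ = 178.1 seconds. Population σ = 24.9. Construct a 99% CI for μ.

CI = x̄ ± z*(σ/√n) = 178.1 ± 2.576(24.9/√174) = 178.1 ± 4.86 = (173.24, 182.96)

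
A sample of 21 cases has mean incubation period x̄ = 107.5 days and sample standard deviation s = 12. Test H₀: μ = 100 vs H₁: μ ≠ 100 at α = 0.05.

t = (x̄ - μ₀)/(s/√n) = (107.5 - 100)/(12/√21) = 2.864. df = 20, critical t = ±2.086. Reject H₀.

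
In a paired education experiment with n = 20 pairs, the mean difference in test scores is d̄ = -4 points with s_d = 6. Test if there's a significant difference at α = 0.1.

t = d̄/(s_d/√n) = -4/(6/√20) = -2.981. df = 19, critical t = ±1.729. Reject H₀.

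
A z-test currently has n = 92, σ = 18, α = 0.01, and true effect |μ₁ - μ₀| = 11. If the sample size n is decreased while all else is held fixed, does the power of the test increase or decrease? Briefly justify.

Power decreases: a smaller n inflates the standard error σ/√n, pulling the sampling distribution under H₁ back toward the critical value.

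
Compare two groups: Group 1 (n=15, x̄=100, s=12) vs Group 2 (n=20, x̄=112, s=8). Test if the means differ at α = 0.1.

Pooled sp = 9.9. t = -3.55, df = 33. Critical t = ±1.692. Reject H₀.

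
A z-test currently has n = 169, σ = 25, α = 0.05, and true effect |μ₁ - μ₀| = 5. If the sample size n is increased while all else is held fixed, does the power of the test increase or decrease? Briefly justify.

Power increases: a larger n shrinks the standard error σ/√n, moving the sampling distribution under H₁ further from the critical value.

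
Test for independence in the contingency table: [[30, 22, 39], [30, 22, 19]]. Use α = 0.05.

χ² = 4.496. df = 2, critical = 5.991. Fail to reject H₀. No evidence of dependence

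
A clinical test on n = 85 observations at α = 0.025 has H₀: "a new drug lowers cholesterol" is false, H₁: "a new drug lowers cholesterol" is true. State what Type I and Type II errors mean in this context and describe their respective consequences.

Type I (false positive): concluding that a new drug lowers cholesterol when it is not — approving an ineffective drug — patients take a useless medication and may skip effective alternatives. Type II (false negative): failing to conclude that a new drug lowers cholesterol when it is — shelving an effective drug — patients miss out on a treatment that would have helped. Which is costlier depends on domain priorities and is a judgement call rather than a statistical fact.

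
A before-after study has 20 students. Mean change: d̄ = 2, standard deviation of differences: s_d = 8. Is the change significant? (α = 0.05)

t = d̄/(s_d/√n) = 2/(8/√20) = 1.118. df = 19, critical t = ±2.093. Fail to reject H₀.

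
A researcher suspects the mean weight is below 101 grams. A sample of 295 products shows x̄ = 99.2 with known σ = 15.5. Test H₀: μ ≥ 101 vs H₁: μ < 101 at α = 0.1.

z = -1.995. Critical value: -1.28. Reject H₀.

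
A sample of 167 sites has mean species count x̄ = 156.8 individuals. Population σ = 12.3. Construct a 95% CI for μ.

CI = x̄ ± z*(σ/√n) = 156.8 ± 1.96(12.3/√167) = 156.8 ± 1.87 = (154.93, 158.67)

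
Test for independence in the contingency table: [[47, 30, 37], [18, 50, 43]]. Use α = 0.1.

χ² = 18.352. df = 2, critical = 4.605. Reject H₀. Variables are dependent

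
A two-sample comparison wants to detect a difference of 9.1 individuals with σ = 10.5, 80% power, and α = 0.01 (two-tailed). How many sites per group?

n per group = 2(z_α/2 + z_β)²σ²/d² = 2×(2.576 + 0.84)²×10.5²/9.1² = 31.1 → n = 32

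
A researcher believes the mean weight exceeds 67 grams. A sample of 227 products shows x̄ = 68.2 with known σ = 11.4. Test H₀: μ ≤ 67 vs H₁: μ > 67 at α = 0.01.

z = 1.586. Critical value: 2.33. Fail to reject H₀.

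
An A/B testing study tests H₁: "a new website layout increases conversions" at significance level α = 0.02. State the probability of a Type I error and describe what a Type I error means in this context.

P(Type I error) = α = 0.02. A Type I error is rejecting H₀ when H₀ is actually true (false positive) — here, concluding that a new website layout increases conversions when in fact this is not the case. Consequence: rolling out a layout that doesn't actually help — wasted engineering effort.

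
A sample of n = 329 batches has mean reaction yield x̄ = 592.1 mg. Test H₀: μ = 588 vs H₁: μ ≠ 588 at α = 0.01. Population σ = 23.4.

z = (x̄ - μ₀)/(σ/√n) = (592.1 - 588)/(23.4/√329) = 3.178. Critical value: ±2.576. Since |3.178| > 2.576, Reject H₀.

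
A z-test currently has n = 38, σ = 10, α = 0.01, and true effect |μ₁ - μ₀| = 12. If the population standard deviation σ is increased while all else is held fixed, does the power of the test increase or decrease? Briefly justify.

Power decreases: a larger σ inflates the standard error σ/√n, pulling the sampling distribution under H₁ back toward the critical value.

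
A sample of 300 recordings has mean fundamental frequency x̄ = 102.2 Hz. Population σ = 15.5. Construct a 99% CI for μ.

CI = x̄ ± z*(σ/√n) = 102.2 ± 2.576(15.5/√300) = 102.2 ± 2.31 = (99.89, 104.51)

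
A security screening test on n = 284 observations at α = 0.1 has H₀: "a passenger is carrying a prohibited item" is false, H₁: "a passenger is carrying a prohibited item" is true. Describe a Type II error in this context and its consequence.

Type II error: failing to reject H₀ when it is false — concluding that a passenger is carrying a prohibited item is not supported when in fact it is. Consequence: letting a prohibited item through — security breach.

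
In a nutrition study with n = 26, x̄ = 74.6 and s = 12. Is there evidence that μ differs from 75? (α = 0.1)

t = (x̄ - μ₀)/(s/√n) = (74.6 - 75)/(12/√26) = -0.17. df = 25, critical t = ±1.708. Fail to reject H₀.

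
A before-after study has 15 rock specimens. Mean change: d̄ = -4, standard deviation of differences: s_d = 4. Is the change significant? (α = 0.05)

t = d̄/(s_d/√n) = -4/(4/√15) = -3.873. df = 14, critical t = ±2.145. Reject H₀.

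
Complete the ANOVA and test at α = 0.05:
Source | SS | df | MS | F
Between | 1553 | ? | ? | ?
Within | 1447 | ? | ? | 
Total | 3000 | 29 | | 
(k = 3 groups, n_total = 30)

df_between = 2, df_within = 27. MS_between = 776.5, MS_within = 53.59. F = 14.489, F_crit ≈ 3.354. Reject H₀.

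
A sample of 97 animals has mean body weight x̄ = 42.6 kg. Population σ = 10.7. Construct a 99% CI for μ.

CI = x̄ ± z*(σ/√n) = 42.6 ± 2.576(10.7/√97) = 42.6 ± 2.8 = (39.8, 45.4)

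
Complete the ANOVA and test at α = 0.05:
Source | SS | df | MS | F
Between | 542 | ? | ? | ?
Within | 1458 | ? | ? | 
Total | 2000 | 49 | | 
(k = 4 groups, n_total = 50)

df_between = 3, df_within = 46. MS_between = 180.67, MS_within = 31.7. F = 5.7, F_crit ≈ 2.807. Reject H₀.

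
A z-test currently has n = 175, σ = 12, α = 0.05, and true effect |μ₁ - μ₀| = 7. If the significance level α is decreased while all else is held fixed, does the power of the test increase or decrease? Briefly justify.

Power decreases: a smaller α raises the critical value, so less of the H₁ sampling distribution falls in the rejection region.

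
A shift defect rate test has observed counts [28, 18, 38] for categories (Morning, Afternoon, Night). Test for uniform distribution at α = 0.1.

Expected = 28 each. χ² = Σ(O-E)²/E = 7.143. df = 2, critical value = 4.605. Reject H₀.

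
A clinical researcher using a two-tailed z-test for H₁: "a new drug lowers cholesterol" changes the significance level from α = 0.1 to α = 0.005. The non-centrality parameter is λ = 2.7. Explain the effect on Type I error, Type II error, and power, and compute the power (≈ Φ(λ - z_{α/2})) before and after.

Decreasing α from 0.1 to 0.005:
• Type I error rate decreases (α is the Type I rate by definition).
• Critical value moves from z_{α/2} = 1.645 to 2.807, so power = Φ(λ - z_{α/2}) goes from Φ(2.7 - 1.645) = 0.854 to Φ(2.7 - 2.807) = 0.457.
• Type II error rate β = 1 - power therefore increases (0.146 → 0.543).
Appropriate when false positives are costly — here, approving an ineffective drug — patients take a useless medication and may skip effective alternatives.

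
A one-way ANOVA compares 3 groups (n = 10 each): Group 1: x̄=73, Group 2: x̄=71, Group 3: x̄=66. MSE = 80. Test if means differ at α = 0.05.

Grand mean = 70.0. SS_between = 260.0, MS_between = 130.0. F = 1.625, F_crit ≈ 3.354. Fail to reject H₀.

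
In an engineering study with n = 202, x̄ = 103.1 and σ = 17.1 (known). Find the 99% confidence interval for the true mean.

CI = x̄ ± z*(σ/√n) = 103.1 ± 2.576(17.1/√202) = 103.1 ± 3.1 = (100.0, 106.2)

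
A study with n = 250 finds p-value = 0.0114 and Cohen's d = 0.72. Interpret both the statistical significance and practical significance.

Statistically significant (p = 0.0114 < 0.05). Cohen's d = 0.72 indicates a medium effect size. Both statistical and practical significance should be considered.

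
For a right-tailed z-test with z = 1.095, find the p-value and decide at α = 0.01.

p = P(Z > 1.095) = 1 - Φ(1.095) ≈ 0.1368. Since p ≥ 0.01, fail to reject H₀ (not significant) at α = 0.01.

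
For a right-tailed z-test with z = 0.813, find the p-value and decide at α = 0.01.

p = P(Z > 0.813) = 1 - Φ(0.813) ≈ 0.2081. Since p ≥ 0.01, fail to reject H₀ (not significant) at α = 0.01.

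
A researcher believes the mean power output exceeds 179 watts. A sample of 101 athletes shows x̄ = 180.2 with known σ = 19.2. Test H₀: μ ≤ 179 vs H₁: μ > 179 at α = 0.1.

z = 0.628. Critical value: 1.28. Fail to reject H₀.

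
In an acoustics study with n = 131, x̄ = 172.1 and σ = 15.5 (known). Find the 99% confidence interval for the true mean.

CI = x̄ ± z*(σ/√n) = 172.1 ± 2.576(15.5/√131) = 172.1 ± 3.49 = (168.61, 175.59)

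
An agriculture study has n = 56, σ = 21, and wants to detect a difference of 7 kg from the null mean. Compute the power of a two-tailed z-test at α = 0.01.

SE = σ/√n = 21/√56 = 2.806. Non-centrality λ = d/SE = 7/2.806 = 2.494. Power ≈ Φ(λ - z_{α/2}) = Φ(2.494 - 2.576) = Φ(-0.082) = 0.467.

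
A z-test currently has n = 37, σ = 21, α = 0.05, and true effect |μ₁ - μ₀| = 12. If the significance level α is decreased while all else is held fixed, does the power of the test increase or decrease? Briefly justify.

Power decreases: a smaller α raises the critical value, so less of the H₁ sampling distribution falls in the rejection region.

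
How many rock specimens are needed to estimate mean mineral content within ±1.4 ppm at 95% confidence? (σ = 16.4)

n = (z*σ/E)² = (1.96×16.4/1.4)² = 527.2 → n = 528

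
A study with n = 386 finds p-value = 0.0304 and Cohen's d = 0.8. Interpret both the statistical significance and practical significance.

Statistically significant (p = 0.0304 < 0.05). Cohen's d = 0.8 indicates a large effect size. Both statistical and practical significance should be considered.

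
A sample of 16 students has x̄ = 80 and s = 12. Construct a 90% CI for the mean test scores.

CI = x̄ ± t*(s/√n) = 80 ± 1.753(12/√16) = (74.74, 85.26)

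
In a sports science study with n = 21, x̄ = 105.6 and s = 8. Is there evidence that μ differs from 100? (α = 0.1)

t = (x̄ - μ₀)/(s/√n) = (105.6 - 100)/(8/√21) = 3.208. df = 20, critical t = ±1.725. Reject H₀.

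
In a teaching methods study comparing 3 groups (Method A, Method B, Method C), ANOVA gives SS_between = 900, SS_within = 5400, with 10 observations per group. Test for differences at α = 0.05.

df_between = 2, df_within = 27. F = MS_between/MS_within = 450.0/200.0 = 2.25. F_crit ≈ 3.354. Fail to reject H₀.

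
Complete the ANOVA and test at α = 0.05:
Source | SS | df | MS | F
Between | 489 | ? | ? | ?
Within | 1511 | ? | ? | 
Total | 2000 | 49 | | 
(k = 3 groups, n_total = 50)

df_between = 2, df_within = 47. MS_between = 244.5, MS_within = 32.15. F = 7.605, F_crit ≈ 3.195. Reject H₀.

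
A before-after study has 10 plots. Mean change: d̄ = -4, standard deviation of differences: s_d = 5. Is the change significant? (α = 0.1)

t = d̄/(s_d/√n) = -4/(5/√10) = -2.53. df = 9, critical t = ±1.833. Reject H₀.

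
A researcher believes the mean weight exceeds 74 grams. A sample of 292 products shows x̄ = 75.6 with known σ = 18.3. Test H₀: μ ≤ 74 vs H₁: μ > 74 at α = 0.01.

z = 1.494. Critical value: 2.33. Fail to reject H₀.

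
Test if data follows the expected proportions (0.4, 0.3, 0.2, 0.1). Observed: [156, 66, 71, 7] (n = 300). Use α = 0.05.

Expected: [120.0, 90.0, 60.0, 30.0]. χ² = 36.85. df = 3, critical = 7.815. Reject H₀.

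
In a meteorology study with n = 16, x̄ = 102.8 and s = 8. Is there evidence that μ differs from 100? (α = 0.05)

t = (x̄ - μ₀)/(s/√n) = (102.8 - 100)/(8/√16) = 1.4. df = 15, critical t = ±2.131. Fail to reject H₀.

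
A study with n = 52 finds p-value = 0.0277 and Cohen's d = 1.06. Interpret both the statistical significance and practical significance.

Statistically significant (p = 0.0277 < 0.05). Cohen's d = 1.06 indicates a large effect size. Both statistical and practical significance should be considered.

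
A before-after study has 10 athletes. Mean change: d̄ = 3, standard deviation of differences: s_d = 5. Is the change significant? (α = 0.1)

t = d̄/(s_d/√n) = 3/(5/√10) = 1.897. df = 9, critical t = ±1.833. Reject H₀.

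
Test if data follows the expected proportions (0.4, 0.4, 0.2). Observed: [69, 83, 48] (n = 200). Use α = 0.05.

Expected: [80.0, 80.0, 40.0]. χ² = 3.225. df = 2, critical = 5.991. Fail to reject H₀.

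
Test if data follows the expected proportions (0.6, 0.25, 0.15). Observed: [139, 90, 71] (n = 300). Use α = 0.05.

Expected: [180.0, 75.0, 45.0]. χ² = 27.361. df = 2, critical = 5.991. Reject H₀.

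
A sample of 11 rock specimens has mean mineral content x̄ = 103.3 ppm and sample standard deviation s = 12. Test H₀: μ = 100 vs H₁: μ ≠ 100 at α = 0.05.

t = (x̄ - μ₀)/(s/√n) = (103.3 - 100)/(12/√11) = 0.912. df = 10, critical t = ±2.228. Fail to reject H₀.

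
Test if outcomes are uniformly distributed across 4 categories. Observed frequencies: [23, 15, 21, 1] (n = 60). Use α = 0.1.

Expected = 15 each. χ² = Σ(O-E)²/E = 19.733. df = 3, critical value = 6.251. Reject H₀.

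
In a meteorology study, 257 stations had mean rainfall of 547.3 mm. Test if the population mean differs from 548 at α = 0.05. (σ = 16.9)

z = (x̄ - μ₀)/(σ/√n) = (547.3 - 548)/(16.9/√257) = -0.664. Critical value: ±1.96. Since |-0.664| ≤ 1.96, Fail to reject H₀.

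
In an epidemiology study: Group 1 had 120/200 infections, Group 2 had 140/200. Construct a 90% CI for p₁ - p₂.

p̂₁ = 0.6, p̂₂ = 0.7. Difference = -0.1. CI = (-0.178, -0.022)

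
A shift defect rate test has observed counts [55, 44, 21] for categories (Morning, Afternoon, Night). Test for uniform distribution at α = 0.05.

Expected = 40 each. χ² = Σ(O-E)²/E = 15.05. df = 2, critical value = 5.991. Reject H₀.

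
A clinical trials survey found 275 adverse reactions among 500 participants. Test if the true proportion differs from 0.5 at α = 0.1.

p̂ = 0.55, p₀ = 0.5. z = (p̂ - p₀)/√(p₀(1-p₀)/n) = 2.236. Critical: ±1.645. Reject H₀.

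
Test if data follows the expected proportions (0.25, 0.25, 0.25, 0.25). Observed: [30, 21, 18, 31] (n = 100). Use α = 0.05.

Expected: [25.0, 25.0, 25.0, 25.0]. χ² = 5.04. df = 3, critical = 7.815. Fail to reject H₀.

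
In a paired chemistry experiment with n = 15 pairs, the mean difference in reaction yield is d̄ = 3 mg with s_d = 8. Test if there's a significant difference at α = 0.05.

t = d̄/(s_d/√n) = 3/(8/√15) = 1.452. df = 14, critical t = ±2.145. Fail to reject H₀.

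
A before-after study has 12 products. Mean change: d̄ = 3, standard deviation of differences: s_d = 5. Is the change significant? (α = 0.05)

t = d̄/(s_d/√n) = 3/(5/√12) = 2.078. df = 11, critical t = ±2.201. Fail to reject H₀.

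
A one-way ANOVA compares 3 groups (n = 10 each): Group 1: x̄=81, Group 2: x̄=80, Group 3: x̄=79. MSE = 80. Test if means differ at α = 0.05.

Grand mean = 80.0. SS_between = 20.0, MS_between = 10.0. F = 0.125, F_crit ≈ 3.354. Fail to reject H₀.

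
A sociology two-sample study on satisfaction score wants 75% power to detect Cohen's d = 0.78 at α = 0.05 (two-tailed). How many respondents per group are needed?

z_{α/2} = 1.96, z_β = Φ⁻¹(0.75) = 0.674. For medium effect (d = 0.78): n per group = 2(z_{α/2} + z_β)²/d² = 2(1.96 + 0.674)²/0.78² = 22.8 → 23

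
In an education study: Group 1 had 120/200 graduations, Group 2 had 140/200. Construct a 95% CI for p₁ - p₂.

p̂₁ = 0.6, p̂₂ = 0.7. Difference = -0.1. CI = (-0.193, -0.007)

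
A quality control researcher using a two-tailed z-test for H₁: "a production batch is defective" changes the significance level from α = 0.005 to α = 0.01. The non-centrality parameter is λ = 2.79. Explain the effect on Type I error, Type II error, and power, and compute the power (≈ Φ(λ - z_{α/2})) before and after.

Increasing α from 0.005 to 0.01:
• Type I error rate increases (α is the Type I rate by definition).
• Critical value moves from z_{α/2} = 2.807 to 2.576, so power = Φ(λ - z_{α/2}) goes from Φ(2.79 - 2.807) = 0.493 to Φ(2.79 - 2.576) = 0.585.
• Type II error rate β = 1 - power therefore decreases (0.507 → 0.415).
Appropriate when false negatives are costly — here, shipping a defective batch — faulty products reach customers.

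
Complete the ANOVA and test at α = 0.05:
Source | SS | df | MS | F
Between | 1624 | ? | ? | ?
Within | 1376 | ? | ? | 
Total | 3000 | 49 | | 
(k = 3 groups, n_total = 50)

df_between = 2, df_within = 47. MS_between = 812.0, MS_within = 29.28. F = 27.735, F_crit ≈ 3.195. Reject H₀.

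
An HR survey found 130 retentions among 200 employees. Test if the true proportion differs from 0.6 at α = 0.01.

p̂ = 0.65, p₀ = 0.6. z = (p̂ - p₀)/√(p₀(1-p₀)/n) = 1.443. Critical: ±2.576. Fail to reject H₀.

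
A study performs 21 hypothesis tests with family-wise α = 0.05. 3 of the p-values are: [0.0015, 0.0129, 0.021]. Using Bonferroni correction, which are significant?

Bonferroni α = 0.05/21 = 0.00238. Significant p-values: [0.0015]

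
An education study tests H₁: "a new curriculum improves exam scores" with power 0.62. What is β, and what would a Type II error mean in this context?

β = 1 - power = 1 - 0.62 = 0.38. A Type II error is failing to reject H₀ when H₀ is false (false negative) — here, failing to conclude that a new curriculum improves exam scores when in fact it is true. Consequence: keeping the old curriculum when the new one would have helped students.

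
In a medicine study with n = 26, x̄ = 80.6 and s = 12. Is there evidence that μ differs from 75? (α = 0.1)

t = (x̄ - μ₀)/(s/√n) = (80.6 - 75)/(12/√26) = 2.38. df = 25, critical t = ±1.708. Reject H₀.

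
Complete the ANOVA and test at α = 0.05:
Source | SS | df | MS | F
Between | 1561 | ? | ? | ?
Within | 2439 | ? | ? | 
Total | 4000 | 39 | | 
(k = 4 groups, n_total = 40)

df_between = 3, df_within = 36. MS_between = 520.33, MS_within = 67.75. F = 7.68, F_crit ≈ 2.866. Reject H₀.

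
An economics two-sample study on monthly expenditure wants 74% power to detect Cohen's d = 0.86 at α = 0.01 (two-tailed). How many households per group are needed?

z_{α/2} = 2.576, z_β = Φ⁻¹(0.74) = 0.643. For large effect (d = 0.86): n per group = 2(z_{α/2} + z_β)²/d² = 2(2.576 + 0.643)²/0.86² = 28.02 → 29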